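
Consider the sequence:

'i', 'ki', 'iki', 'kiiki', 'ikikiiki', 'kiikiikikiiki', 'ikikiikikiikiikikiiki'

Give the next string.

kiikiikikiikiikikiikikiikiikikiiki

This is a Fibonacci-style word recurrence s(k) = s(k−2)·s(k−1): e.g. i·ki = iki.
Continuing: kiikiikikiiki · ikikiikikiikiikikiiki gives term 8.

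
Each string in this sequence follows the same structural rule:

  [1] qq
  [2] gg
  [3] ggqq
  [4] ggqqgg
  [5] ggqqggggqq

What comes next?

From term 3 onward, concatenate the last term with the second-to-last: gg·qq = ggqq, ggqq·gg = ggqqgg, …
So term 6 is ggqqggggqq·ggqqgg.

ggqqggggqqggqqgg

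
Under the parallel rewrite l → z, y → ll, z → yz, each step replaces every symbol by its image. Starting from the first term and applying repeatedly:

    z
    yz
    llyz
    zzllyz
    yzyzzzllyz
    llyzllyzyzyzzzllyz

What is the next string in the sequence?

Applying the rule to each of the 18 symbols of llyzllyzyzyzzzllyz gives the pieces z z ll yz z z ll yz ll yz ll yz yz yz z z ll yz, which concatenate to the answer.

zzllyzzzllyzllyzllyzyzyzzzllyz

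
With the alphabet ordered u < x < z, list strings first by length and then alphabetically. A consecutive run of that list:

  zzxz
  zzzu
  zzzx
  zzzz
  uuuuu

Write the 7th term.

uuuuz

Advancing 2 positions from uuuuu through uuuuu → uuuux reaches term 7.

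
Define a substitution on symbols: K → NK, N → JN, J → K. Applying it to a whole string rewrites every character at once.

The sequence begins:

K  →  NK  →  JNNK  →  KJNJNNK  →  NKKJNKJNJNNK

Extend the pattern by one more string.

Rewriting each symbol of NKKJNKJNJNNK: N→JN, K→NK, K→NK, J→K, N→JN, K→NK, J→K, N→JN, J→K, N→JN, N→JN, K→NK, which concatenates to JN NK NK K JN NK K JN K JN JN NK.

JNNKNKKJNNKKJNKJNJNNK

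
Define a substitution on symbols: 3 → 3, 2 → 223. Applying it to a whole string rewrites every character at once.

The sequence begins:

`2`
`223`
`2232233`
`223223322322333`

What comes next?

Applying the rule to each of the 15 symbols of 223223322322333 gives the pieces 223 223 3 223 223 3 3 223 223 3 223 223 3 3 3, which concatenate to the answer.

2232233223223332232233223223333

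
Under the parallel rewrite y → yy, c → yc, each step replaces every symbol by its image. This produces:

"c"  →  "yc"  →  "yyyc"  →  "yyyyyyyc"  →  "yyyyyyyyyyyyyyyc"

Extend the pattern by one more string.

Replace each of the 16 characters of yyyyyyyyyyyyyyyc in place — yy yy yy yy yy yy yy yy yy yy yy yy yy yy yy yc — and concatenate.

yyyyyyyyyyyyyyyyyyyyyyyyyyyyyyyc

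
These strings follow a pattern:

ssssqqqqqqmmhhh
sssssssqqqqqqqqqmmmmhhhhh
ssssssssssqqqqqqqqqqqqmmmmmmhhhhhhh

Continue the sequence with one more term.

sssssssssssssqqqqqqqqqqqqqqqmmmmmmmmhhhhhhhhh

The n-th term is 3n+1 s's then 3n+3 q's then 2n m's then 2n+1 h's (n = 1, 2, …).
For the next term, n = 4, so the run lengths are 13, 15, 8, 9.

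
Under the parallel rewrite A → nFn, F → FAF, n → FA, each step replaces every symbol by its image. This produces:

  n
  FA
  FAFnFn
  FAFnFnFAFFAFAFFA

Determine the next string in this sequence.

Rewriting the 16 symbols of FAFnFnFAFFAFAFFA one by one yields FAF nFn FAF FA FAF FA FAF nFn FAF FAF nFn FAF nFn FAF FAF nFn; concatenated:

FAFnFnFAFFAFAFFAFAFnFnFAFFAFnFnFAFnFnFAFFAFnFn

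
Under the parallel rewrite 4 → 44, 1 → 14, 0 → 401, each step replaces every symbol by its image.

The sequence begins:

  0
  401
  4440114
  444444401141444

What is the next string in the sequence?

Applying the rule to each of the 15 symbols of 444444401141444 gives the pieces 44 44 44 44 44 44 44 401 14 14 44 14 44 44 44, which concatenate to the answer.

4444444444444440114144414444444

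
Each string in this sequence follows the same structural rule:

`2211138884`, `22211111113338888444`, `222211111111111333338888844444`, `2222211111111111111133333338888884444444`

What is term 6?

Term n consists of n+1 2's, followed by 4n-1 1's, followed by 2n-1 3's, followed by n+2 8's, followed by 2n-1 4's (n = 1, 2, …).
Setting n = 6 gives 7, 23, 11, 8, 11 characters in each block.

222222211111111111111111111111333333333338888888844444444444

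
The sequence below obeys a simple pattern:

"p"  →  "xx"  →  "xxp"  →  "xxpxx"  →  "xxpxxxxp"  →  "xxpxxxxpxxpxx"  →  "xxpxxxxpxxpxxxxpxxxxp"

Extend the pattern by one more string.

Each term (from the third on) is the previous term followed by the one before it: term 3 = xx·p = xxp.
The next term joins xxpxxxxpxxpxxxxpxxxxp and xxpxxxxpxxpxx.

xxpxxxxpxxpxxxxpxxxxpxxpxxxxpxxpxx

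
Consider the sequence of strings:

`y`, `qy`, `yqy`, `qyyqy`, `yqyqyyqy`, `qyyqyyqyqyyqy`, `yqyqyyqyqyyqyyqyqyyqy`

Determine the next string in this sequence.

Each term (from the third on) is the two preceding terms concatenated in order: term 3 = y·qy = yqy.
The next term joins qyyqyyqyqyyqy and yqyqyyqyqyyqyyqyqyyqy.

qyyqyyqyqyyqyyqyqyyqyqyyqyyqyqyyqy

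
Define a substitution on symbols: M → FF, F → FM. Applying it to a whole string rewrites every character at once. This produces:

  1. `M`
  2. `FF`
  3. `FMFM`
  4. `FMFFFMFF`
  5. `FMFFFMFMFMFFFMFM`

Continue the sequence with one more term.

FMFFFMFMFMFFFMFFFMFFFMFMFMFFFMFF

Applying the rule to each of the 16 symbols of FMFFFMFMFMFFFMFM gives the pieces FM FF FM FM FM FF FM FF FM FF FM FM FM FF FM FF, which concatenate to the answer.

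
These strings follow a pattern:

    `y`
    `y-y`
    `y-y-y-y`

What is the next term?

s(k+1) = s(k)·-·s(k) — each term doubles the last with '-' between the halves.
Doubling y-y-y-y with '-' between the halves:

y-y-y-y-y-y-y-y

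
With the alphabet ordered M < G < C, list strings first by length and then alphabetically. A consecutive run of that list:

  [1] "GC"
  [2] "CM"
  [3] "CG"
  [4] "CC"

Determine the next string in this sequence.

After CC the length-2 strings are exhausted; the first length-3 string is 3 copies of M.

MMM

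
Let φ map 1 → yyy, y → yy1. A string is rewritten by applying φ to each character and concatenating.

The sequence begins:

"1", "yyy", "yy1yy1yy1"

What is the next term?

yy1yy1yyyyy1yy1yyyyy1yy1yyy

Expanding yy1yy1yy1: y→yy1, y→yy1, 1→yyy, y→yy1, y→yy1, 1→yyy, y→yy1, y→yy1, 1→yyy. Concatenated: yy1 yy1 yyy yy1 yy1 yyy yy1 yy1 yyy.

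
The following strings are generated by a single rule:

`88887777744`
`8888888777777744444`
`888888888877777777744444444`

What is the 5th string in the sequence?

8888888888888888777777777777744444444444444

Reading off run lengths: 8 runs 4, 7, 10; 7 runs 5, 7, 9; 4 runs 2, 5, 8 — each is linear in n (n = 1, 2, …).
Setting n = 5 gives 16, 13, 14 characters in each block.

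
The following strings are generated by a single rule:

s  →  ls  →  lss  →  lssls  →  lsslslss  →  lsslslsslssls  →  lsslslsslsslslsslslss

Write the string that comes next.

lsslslsslsslslsslslsslsslslsslssls

From term 3 onward, concatenate the last term with the second-to-last: ls·s = lss, lss·ls = lssls, …
So term 8 is lsslslsslsslslsslslss·lsslslsslssls.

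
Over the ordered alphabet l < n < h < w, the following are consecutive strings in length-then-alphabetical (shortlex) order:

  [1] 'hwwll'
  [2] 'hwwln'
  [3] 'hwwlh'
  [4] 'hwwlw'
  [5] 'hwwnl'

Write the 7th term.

Continuing the enumeration 2 steps past hwwnl: hwwnl → hwwnn → (answer).

hwwnh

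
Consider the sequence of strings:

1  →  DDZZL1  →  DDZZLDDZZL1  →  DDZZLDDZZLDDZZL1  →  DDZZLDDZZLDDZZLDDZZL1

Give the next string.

Each term is the previous one with DDZZL prepended.
Applying this once more to DDZZLDDZZLDDZZLDDZZL1:

DDZZLDDZZLDDZZLDDZZLDDZZL1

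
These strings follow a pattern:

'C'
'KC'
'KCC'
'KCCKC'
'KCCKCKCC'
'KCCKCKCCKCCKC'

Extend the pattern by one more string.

KCCKCKCCKCCKCKCCKCKCC

From term 3 onward, concatenate the last term with the second-to-last: KC·C = KCC, KCC·KC = KCCKC, …
So term 7 is KCCKCKCCKCCKC·KCCKCKCC.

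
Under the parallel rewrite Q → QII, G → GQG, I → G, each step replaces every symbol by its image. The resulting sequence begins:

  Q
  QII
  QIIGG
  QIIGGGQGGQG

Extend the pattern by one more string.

Apply φ to QIIGGGQGGQG symbol by symbol: Q→QII, I→G, I→G, G→GQG, G→GQG, G→GQG, Q→QII, G→GQG, G→GQG, Q→QII, G→GQG; joined: QII G G GQG GQG GQG QII GQG GQG QII GQG.

QIIGGGQGGQGGQGQIIGQGGQGQIIGQG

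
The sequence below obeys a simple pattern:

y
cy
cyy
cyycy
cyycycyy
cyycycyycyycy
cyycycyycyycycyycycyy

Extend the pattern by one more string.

cyycycyycyycycyycycyycyycycyycyycy

From term 3 onward, concatenate the last term with the second-to-last: cy·y = cyy, cyy·cy = cyycy, …
The next term joins cyycycyycyycycyycycyy and cyycycyycyycy.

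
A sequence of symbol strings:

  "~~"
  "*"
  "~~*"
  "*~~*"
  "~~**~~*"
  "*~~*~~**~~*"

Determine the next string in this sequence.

~~**~~**~~*~~**~~*

From term 3 onward, concatenate the second-to-last term with the last: ~~·* = ~~*, *·~~* = *~~*, …
So term 7 is ~~**~~*·*~~*~~**~~*.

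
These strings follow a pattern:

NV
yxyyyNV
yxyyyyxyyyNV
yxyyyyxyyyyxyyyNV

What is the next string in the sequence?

yxyyyyxyyyyxyyyyxyyyNV

Each term is the previous one with yxyyy prepended.
So the next term is yxyyy·yxyyyyxyyyyxyyyNV.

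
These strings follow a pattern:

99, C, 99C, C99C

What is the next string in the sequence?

This is a Fibonacci-style word recurrence s(k) = s(k−2)·s(k−1): e.g. 99·C = 99C.
The next term joins 99C and C99C.

99CC99C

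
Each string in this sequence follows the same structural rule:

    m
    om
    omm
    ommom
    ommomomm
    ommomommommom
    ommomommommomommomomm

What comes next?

From term 3 onward, concatenate the last term with the second-to-last: om·m = omm, omm·om = ommom, …
The next term joins ommomommommomommomomm and ommomommommom.

ommomommommomommomommommomommommom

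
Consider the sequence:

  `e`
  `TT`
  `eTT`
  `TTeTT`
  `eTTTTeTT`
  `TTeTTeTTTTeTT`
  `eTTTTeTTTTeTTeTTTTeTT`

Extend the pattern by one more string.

Each term (from the third on) is the two preceding terms concatenated in order: term 3 = e·TT = eTT.
So term 8 is TTeTTeTTTTeTT·eTTTTeTTTTeTTeTTTTeTT.

TTeTTeTTTTeTTeTTTTeTTTTeTTeTTTTeTT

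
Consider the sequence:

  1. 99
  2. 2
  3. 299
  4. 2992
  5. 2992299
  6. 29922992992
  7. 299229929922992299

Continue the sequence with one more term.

29922992992299229929922992992

From term 3 onward, concatenate the last term with the second-to-last: 2·99 = 299, 299·2 = 2992, …
So term 8 is 299229929922992299·29922992992.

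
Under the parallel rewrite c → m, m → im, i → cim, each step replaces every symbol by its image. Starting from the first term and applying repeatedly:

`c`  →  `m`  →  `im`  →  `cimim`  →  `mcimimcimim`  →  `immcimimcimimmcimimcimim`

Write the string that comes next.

cimimimmcimimcimimmcimimcimimimmcimimcimimmcimimcimim

Replace each of the 24 characters of immcimimcimimmcimimcimim in place — cim im im m cim im cim im m cim im cim im im m cim im cim im m cim im cim im — and concatenate.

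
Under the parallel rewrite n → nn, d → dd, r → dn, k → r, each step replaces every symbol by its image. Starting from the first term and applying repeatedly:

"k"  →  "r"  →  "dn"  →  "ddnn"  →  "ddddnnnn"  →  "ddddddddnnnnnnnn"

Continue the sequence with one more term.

ddddddddddddddddnnnnnnnnnnnnnnnn

φ(ddddddddnnnnnnnn) expands symbol-by-symbol to dd dd dd dd dd dd dd dd nn nn nn nn nn nn nn nn; joining the 16 pieces gives the next term.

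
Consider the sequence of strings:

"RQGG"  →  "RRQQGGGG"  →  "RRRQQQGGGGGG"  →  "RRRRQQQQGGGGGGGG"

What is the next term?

Each string has the form R^{n} Q^{n} G^{2n} (n = 1, 2, …).
Setting n = 5 gives 5, 5, 10 characters in each block.

RRRRRQQQQQGGGGGGGGGG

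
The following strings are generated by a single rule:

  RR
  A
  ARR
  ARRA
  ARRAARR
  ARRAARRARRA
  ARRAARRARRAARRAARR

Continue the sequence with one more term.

This is a Fibonacci-style word recurrence s(k) = s(k−1)·s(k−2): e.g. A·RR = ARR.
Continuing: ARRAARRARRAARRAARR · ARRAARRARRA gives term 8.

ARRAARRARRAARRAARRARRAARRARRA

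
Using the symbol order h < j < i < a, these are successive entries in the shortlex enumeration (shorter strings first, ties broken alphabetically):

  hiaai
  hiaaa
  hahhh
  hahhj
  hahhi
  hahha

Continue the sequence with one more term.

Treat hahha as a base-4 numeral over the given alphabet and add one, carrying through any trailing a's.

hahjh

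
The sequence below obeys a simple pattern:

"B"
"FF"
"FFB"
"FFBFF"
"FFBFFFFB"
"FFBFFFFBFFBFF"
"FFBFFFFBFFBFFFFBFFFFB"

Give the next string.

Each term (from the third on) is the previous term followed by the one before it: term 3 = FF·B = FFB.
The next term joins FFBFFFFBFFBFFFFBFFFFB and FFBFFFFBFFBFF.

FFBFFFFBFFBFFFFBFFFFBFFBFFFFBFFBFF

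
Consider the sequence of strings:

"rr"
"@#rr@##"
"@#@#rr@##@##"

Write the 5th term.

Each term wraps the previous one in @# on the left and @## on the right.
From @#@#rr@##@##, 2 further steps: @#@#rr@##@## → @#@#@#rr@##@##@## → (answer).

@#@#@#@#rr@##@##@##@##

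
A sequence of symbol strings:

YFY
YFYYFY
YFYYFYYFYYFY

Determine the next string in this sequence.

Each string is two copies of the previous one concatenated.
Doubling YFYYFYYFYYFY:

YFYYFYYFYYFYYFYYFYYFYYFY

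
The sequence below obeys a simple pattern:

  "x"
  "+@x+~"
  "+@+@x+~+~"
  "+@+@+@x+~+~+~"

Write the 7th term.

+@+@+@+@+@+@x+~+~+~+~+~+~

s(k+1) = +@·s(k)·+~, so each term gains +@ as a prefix and +~ as a suffix.
From +@+@+@x+~+~+~, 3 further steps: +@+@+@x+~+~+~ → +@+@+@+@x+~+~+~+~ → +@+@+@+@+@x+~+~+~+~+~ → (answer).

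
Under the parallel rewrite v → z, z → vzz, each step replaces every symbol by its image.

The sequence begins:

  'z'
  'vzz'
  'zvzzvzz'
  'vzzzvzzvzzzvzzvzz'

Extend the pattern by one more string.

Rewriting the 17 symbols of vzzzvzzvzzzvzzvzz one by one yields z vzz vzz vzz z vzz vzz z vzz vzz vzz z vzz vzz z vzz vzz; concatenated:

zvzzvzzvzzzvzzvzzzvzzvzzvzzzvzzvzzzvzzvzz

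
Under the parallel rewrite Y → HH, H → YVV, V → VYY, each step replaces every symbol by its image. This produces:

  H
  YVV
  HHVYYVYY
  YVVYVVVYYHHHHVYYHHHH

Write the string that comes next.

Rewriting the 20 symbols of YVVYVVVYYHHHHVYYHHHH one by one yields HH VYY VYY HH VYY VYY VYY HH HH YVV YVV YVV YVV VYY HH HH YVV YVV YVV YVV; concatenated:

HHVYYVYYHHVYYVYYVYYHHHHYVVYVVYVVYVVVYYHHHHYVVYVVYVVYVV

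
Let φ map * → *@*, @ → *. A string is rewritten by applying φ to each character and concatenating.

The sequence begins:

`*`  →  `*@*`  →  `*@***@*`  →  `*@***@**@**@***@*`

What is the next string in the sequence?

Applying the rule to each of the 17 symbols of *@***@**@**@***@* gives the pieces *@* * *@* *@* *@* * *@* *@* * *@* *@* * *@* *@* *@* * *@*, which concatenate to the answer.

*@***@**@**@***@**@***@**@***@**@**@***@*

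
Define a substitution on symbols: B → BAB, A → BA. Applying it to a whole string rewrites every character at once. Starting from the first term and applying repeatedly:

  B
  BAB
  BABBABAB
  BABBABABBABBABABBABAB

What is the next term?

BABBABABBABBABABBABABBABBABABBABBABABBABABBABBABABBABAB

Applying the rule to each of the 21 symbols of BABBABABBABBABABBABAB gives the pieces BAB BA BAB BAB BA BAB BA BAB BAB BA BAB BAB BA BAB BA BAB BAB BA BAB BA BAB, which concatenate to the answer.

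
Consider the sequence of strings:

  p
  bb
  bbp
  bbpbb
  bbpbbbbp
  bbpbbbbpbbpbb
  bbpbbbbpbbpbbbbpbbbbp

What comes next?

This is a Fibonacci-style word recurrence s(k) = s(k−1)·s(k−2): e.g. bb·p = bbp.
So term 8 is bbpbbbbpbbpbbbbpbbbbp·bbpbbbbpbbpbb.

bbpbbbbpbbpbbbbpbbbbpbbpbbbbpbbpbb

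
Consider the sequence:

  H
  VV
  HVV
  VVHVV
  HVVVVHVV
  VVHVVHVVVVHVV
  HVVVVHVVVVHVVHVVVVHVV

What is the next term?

From term 3 onward, concatenate the second-to-last term with the last: H·VV = HVV, VV·HVV = VVHVV, …
So term 8 is VVHVVHVVVVHVV·HVVVVHVVVVHVVHVVVVHVV.

VVHVVHVVVVHVVHVVVVHVVVVHVVHVVVVHVV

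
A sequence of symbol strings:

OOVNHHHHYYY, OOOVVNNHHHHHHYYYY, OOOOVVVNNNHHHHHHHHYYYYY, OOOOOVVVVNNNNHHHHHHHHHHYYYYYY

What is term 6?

Reading off run lengths: O runs 2, 3, 4, 5; V runs 1, 2, 3, 4; N runs 1, 2, 3, 4; H runs 4, 6, 8, 10; Y runs 3, 4, 5, 6 — each is linear in n (n = 1, 2, …).
For term 6, n = 6, so the run lengths are 7, 6, 6, 14, 8.

OOOOOOOVVVVVVNNNNNNHHHHHHHHHHHHHHYYYYYYYY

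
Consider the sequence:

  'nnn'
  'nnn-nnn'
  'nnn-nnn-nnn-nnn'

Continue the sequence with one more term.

Every step duplicates the string with '-' between the halves.
Doubling nnn-nnn-nnn-nnn with '-' between the halves:

nnn-nnn-nnn-nnn-nnn-nnn-nnn-nnn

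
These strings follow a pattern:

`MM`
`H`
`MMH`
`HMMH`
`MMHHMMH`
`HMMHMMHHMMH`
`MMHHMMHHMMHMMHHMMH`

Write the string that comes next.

From term 3 onward, concatenate the second-to-last term with the last: MM·H = MMH, H·MMH = HMMH, …
Continuing: HMMHMMHHMMH · MMHHMMHHMMHMMHHMMH gives term 8.

HMMHMMHHMMHMMHHMMHHMMHMMHHMMH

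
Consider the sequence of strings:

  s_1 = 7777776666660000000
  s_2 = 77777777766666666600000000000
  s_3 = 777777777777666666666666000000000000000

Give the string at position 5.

77777777777777777766666666666666666600000000000000000000000

Each string has the form 7^{3n} 6^{3n} 0^{4n-1}, where the shown terms are n = 2, 3, 4.
Setting n = 6 gives 18, 18, 23 characters in each block.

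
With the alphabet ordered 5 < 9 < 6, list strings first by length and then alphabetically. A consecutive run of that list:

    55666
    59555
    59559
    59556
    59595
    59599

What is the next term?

Treat 59599 as a base-3 numeral over the given alphabet and add one, carrying through any trailing 6's.

59596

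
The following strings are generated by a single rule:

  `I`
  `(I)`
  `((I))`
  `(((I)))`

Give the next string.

s(k+1) = (·s(k)·), so each term gains ( as a prefix and ) as a suffix.
Applying this once more to (((I))):

((((I))))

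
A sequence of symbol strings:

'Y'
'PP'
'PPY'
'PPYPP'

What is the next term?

This is a Fibonacci-style word recurrence s(k) = s(k−1)·s(k−2): e.g. PP·Y = PPY.
Continuing: PPYPP · PPY gives term 5.

PPYPPPPY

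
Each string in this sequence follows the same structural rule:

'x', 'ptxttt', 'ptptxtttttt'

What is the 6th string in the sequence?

Every step adds pt to the front and ttt to the end of the previous string.
From ptptxtttttt, 3 further steps: ptptxtttttt → ptptptxttttttttt → ptptptptxtttttttttttt → (answer).

ptptptptptxttttttttttttttt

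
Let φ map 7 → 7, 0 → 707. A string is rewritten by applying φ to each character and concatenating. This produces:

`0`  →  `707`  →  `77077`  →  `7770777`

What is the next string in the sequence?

777707777

Rewriting each symbol of 7770777: 7→7, 7→7, 7→7, 0→707, 7→7, 7→7, 7→7, which concatenates to 7 7 7 707 7 7 7.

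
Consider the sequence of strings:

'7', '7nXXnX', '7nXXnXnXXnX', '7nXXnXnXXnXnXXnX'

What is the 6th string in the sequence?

7nXXnXnXXnXnXXnXnXXnXnXXnX

The strings grow by a fixed suffix nXXnX each time.
From 7nXXnXnXXnXnXXnX, 2 further steps: 7nXXnXnXXnXnXXnX → 7nXXnXnXXnXnXXnXnXXnX → (answer).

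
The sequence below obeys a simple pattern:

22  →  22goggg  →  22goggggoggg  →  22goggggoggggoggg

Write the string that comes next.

The strings grow by a fixed suffix goggg each time.
Applying this once more to 22goggggoggggoggg:

22goggggoggggoggggoggg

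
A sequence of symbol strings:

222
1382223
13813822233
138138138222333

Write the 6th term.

Each term wraps the previous one in 138 on the left and 3 on the right.
From 138138138222333, 2 further steps: 138138138222333 → 1381381381382223333 → (answer).

13813813813813822233333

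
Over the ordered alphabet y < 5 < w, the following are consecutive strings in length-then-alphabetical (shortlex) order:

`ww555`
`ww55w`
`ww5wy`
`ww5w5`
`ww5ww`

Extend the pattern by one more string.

wwwyy

Treat ww5ww as a base-3 numeral over the given alphabet and add one, carrying through any trailing w's.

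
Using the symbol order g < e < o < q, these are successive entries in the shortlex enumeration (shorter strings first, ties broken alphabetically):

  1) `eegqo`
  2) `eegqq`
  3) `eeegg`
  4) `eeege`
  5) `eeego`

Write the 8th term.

Advancing 3 positions from eeego through eeego → eeegq → eeeeg reaches term 8.

eeeee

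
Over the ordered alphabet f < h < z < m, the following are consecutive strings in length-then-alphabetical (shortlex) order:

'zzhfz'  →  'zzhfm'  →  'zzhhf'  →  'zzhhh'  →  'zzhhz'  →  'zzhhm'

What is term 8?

zzhzh

Continuing the enumeration 2 steps past zzhhm: zzhhm → zzhzf → (answer).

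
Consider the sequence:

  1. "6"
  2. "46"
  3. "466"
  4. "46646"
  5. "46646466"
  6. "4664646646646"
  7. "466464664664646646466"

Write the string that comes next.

4664646646646466464664664646646646

This is a Fibonacci-style word recurrence s(k) = s(k−1)·s(k−2): e.g. 46·6 = 466.
So term 8 is 466464664664646646466·4664646646646.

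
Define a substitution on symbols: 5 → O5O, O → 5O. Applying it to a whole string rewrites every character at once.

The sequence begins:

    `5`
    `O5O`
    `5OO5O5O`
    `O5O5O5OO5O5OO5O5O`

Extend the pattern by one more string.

5OO5O5OO5O5OO5O5O5OO5O5OO5O5O5OO5O5OO5O5O

Applying the rule to each of the 17 symbols of O5O5O5OO5O5OO5O5O gives the pieces 5O O5O 5O O5O 5O O5O 5O 5O O5O 5O O5O 5O 5O O5O 5O O5O 5O, which concatenate to the answer.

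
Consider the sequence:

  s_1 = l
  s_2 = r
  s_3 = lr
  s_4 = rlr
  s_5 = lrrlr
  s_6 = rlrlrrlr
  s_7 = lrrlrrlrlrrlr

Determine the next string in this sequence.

From term 3 onward, concatenate the second-to-last term with the last: l·r = lr, r·lr = rlr, …
Continuing: rlrlrrlr · lrrlrrlrlrrlr gives term 8.

rlrlrrlrlrrlrrlrlrrlr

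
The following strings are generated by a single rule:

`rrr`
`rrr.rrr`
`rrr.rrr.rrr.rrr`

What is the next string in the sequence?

s(k+1) = s(k)·.·s(k) — each term doubles the last with '.' between the halves.
One more doubling of rrr.rrr.rrr.rrr gives the answer.

rrr.rrr.rrr.rrr.rrr.rrr.rrr.rrr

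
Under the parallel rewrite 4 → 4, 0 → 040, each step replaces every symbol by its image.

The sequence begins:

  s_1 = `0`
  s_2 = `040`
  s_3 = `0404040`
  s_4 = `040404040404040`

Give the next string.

Replace each of the 15 characters of 040404040404040 in place — 040 4 040 4 040 4 040 4 040 4 040 4 040 4 040 — and concatenate.

0404040404040404040404040404040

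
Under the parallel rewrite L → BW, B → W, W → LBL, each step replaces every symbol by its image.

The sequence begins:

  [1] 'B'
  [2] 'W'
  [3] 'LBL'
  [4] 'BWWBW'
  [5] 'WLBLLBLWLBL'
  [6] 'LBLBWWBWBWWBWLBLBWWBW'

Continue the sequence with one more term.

Rewriting the 21 symbols of LBLBWWBWBWWBWLBLBWWBW one by one yields BW W BW W LBL LBL W LBL W LBL LBL W LBL BW W BW W LBL LBL W LBL; concatenated:

BWWBWWLBLLBLWLBLWLBLLBLWLBLBWWBWWLBLLBLWLBL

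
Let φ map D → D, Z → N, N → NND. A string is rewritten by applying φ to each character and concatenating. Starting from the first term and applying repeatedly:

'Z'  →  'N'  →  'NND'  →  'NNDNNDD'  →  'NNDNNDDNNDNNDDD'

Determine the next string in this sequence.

Rewriting the 15 symbols of NNDNNDDNNDNNDDD one by one yields NND NND D NND NND D D NND NND D NND NND D D D; concatenated:

NNDNNDDNNDNNDDDNNDNNDDNNDNNDDDD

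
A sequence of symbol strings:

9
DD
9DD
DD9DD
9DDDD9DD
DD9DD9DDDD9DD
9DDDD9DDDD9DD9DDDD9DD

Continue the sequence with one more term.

Each term (from the third on) is the two preceding terms concatenated in order: term 3 = 9·DD = 9DD.
The next term joins DD9DD9DDDD9DD and 9DDDD9DDDD9DD9DDDD9DD.

DD9DD9DDDD9DD9DDDD9DDDD9DD9DDDD9DD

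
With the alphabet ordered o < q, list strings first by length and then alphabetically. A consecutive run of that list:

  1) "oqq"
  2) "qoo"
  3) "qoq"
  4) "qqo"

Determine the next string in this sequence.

qqq

Treat qqo as a base-2 numeral over the given alphabet and add one, carrying through any trailing q's.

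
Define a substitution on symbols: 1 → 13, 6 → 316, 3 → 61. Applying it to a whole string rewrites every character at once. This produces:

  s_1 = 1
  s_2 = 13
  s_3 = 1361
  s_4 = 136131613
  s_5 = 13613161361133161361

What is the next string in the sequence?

136131613611331613613161313616113316136131613

Replace each of the 20 characters of 13613161361133161361 in place — 13 61 316 13 61 13 316 13 61 316 13 13 61 61 13 316 13 61 316 13 — and concatenate.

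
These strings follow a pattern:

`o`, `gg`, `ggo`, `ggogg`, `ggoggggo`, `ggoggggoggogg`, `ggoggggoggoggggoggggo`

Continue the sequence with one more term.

ggoggggoggoggggoggggoggoggggoggogg

Each term (from the third on) is the previous term followed by the one before it: term 3 = gg·o = ggo.
The next term joins ggoggggoggoggggoggggo and ggoggggoggogg.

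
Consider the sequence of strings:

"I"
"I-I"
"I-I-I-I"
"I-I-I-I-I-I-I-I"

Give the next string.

I-I-I-I-I-I-I-I-I-I-I-I-I-I-I-I

Every step duplicates the string with '-' between the halves.
So the next term is two copies of I-I-I-I-I-I-I-I with '-' between the halves.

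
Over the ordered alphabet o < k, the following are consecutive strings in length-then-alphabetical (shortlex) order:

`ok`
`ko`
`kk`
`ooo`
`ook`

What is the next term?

The successor of ook increments the rightmost position that isn't already k and resets every position after it to o.

oko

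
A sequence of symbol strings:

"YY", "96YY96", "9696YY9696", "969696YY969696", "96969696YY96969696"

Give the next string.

9696969696YY9696969696

s(k+1) = 96·s(k)·96, so each term gains 96 as a prefix and 96 as a suffix.
One more step from 96969696YY96969696 gives the answer.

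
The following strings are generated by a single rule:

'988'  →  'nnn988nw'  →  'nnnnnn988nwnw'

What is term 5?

Each term wraps the previous one in nnn on the left and nw on the right.
From nnnnnn988nwnw, 2 further steps: nnnnnn988nwnw → nnnnnnnnn988nwnwnw → (answer).

nnnnnnnnnnnn988nwnwnwnw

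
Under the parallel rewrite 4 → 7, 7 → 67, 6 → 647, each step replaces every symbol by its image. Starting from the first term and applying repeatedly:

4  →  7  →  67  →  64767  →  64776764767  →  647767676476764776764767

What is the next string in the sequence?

64776767647676476764776764767647767676476764776764767

Applying the rule to each of the 24 symbols of 647767676476764776764767 gives the pieces 647 7 67 67 647 67 647 67 647 7 67 647 67 647 7 67 67 647 67 647 7 67 647 67, which concatenate to the answer.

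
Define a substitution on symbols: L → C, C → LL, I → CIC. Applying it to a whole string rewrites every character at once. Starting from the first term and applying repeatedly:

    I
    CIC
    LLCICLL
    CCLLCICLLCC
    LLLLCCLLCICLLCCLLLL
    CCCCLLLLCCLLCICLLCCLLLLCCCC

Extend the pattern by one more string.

Rewriting the 27 symbols of CCCCLLLLCCLLCICLLCCLLLLCCCC one by one yields LL LL LL LL C C C C LL LL C C LL CIC LL C C LL LL C C C C LL LL LL LL; concatenated:

LLLLLLLLCCCCLLLLCCLLCICLLCCLLLLCCCCLLLLLLLL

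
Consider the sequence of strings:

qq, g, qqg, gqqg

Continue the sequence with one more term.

qqggqqg

From term 3 onward, concatenate the second-to-last term with the last: qq·g = qqg, g·qqg = gqqg, …
So term 5 is qqg·gqqg.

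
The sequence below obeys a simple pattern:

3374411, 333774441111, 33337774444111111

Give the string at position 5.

333333777774444441111111111

Reading off run lengths: 3 runs 2, 3, 4; 7 runs 1, 2, 3; 4 runs 2, 3, 4; 1 runs 2, 4, 6 — each is linear in n (n = 1, 2, …).
At n = 5 the blocks have lengths 6, 5, 6, 10.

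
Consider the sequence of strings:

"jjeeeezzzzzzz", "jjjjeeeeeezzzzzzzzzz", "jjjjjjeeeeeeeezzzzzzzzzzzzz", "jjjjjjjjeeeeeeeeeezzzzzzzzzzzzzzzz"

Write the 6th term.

The n-th term is 2n-2 j's then 2n e's then 3n+1 z's, where the shown terms are n = 2, 3, 4, 5.
At n = 7 the blocks have lengths 12, 14, 22.

jjjjjjjjjjjjeeeeeeeeeeeeeezzzzzzzzzzzzzzzzzzzzzz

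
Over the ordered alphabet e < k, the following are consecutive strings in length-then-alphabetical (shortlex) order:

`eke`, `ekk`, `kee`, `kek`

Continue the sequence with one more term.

The successor of kek increments the rightmost position that isn't already k and resets every position after it to e.

kke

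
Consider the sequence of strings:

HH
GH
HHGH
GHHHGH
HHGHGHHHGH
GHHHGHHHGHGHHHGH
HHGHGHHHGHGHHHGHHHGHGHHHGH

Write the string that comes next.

GHHHGHHHGHGHHHGHHHGHGHHHGHGHHHGHHHGHGHHHGH

This is a Fibonacci-style word recurrence s(k) = s(k−2)·s(k−1): e.g. HH·GH = HHGH.
So term 8 is GHHHGHHHGHGHHHGH·HHGHGHHHGHGHHHGHHHGHGHHHGH.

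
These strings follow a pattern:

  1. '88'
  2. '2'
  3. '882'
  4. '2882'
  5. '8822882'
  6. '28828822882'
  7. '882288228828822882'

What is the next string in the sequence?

28828822882882288228828822882

This is a Fibonacci-style word recurrence s(k) = s(k−2)·s(k−1): e.g. 88·2 = 882.
The next term joins 28828822882 and 882288228828822882.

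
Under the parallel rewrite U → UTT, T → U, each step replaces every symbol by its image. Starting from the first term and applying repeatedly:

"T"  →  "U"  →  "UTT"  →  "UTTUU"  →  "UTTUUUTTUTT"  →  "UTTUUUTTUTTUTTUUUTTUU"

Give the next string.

UTTUUUTTUTTUTTUUUTTUUUTTUUUTTUTTUTTUUUTTUTT

φ(UTTUUUTTUTTUTTUUUTTUU) expands symbol-by-symbol to UTT U U UTT UTT UTT U U UTT U U UTT U U UTT UTT UTT U U UTT UTT; joining the 21 pieces gives the next term.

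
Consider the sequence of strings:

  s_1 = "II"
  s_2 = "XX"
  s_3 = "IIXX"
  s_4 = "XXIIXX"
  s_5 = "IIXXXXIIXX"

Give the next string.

This is a Fibonacci-style word recurrence s(k) = s(k−2)·s(k−1): e.g. II·XX = IIXX.
So term 6 is XXIIXX·IIXXXXIIXX.

XXIIXXIIXXXXIIXX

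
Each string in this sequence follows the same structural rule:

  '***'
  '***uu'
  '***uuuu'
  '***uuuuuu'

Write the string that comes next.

Each term is the previous one with uu appended.
Applying this once more to ***uuuuuu:

***uuuuuuuu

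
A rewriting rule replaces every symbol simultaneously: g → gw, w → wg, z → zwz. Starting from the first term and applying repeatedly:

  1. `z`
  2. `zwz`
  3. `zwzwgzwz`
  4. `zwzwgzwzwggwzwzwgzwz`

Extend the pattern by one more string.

Applying the rule to each of the 20 symbols of zwzwgzwzwggwzwzwgzwz gives the pieces zwz wg zwz wg gw zwz wg zwz wg gw gw wg zwz wg zwz wg gw zwz wg zwz, which concatenate to the answer.

zwzwgzwzwggwzwzwgzwzwggwgwwgzwzwgzwzwggwzwzwgzwz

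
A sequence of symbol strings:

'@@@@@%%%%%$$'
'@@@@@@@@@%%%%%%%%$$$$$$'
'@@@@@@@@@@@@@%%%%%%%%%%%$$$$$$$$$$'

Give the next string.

Each string has the form @^{4n+1} %^{3n+2} $^{4n-2} (n = 1, 2, …).
For the next term, n = 4, so the run lengths are 17, 14, 14.

@@@@@@@@@@@@@@@@@%%%%%%%%%%%%%%$$$$$$$$$$$$$$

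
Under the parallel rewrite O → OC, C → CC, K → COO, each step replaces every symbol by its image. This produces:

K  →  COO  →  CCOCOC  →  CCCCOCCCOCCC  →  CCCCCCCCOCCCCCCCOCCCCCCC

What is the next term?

Replace each of the 24 characters of CCCCCCCCOCCCCCCCOCCCCCCC in place — CC CC CC CC CC CC CC CC OC CC CC CC CC CC CC CC OC CC CC CC CC CC CC CC — and concatenate.

CCCCCCCCCCCCCCCCOCCCCCCCCCCCCCCCOCCCCCCCCCCCCCCC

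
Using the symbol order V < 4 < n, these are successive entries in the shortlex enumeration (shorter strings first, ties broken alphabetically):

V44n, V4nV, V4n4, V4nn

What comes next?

Find the rightmost character of V4nn below n, bump it to the next letter, and reset everything to its right to V.

VnVV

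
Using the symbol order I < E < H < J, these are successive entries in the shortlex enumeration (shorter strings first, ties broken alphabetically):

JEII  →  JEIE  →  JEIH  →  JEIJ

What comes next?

JEEI

Find the rightmost character of JEIJ below J, bump it to the next letter, and reset everything to its right to I.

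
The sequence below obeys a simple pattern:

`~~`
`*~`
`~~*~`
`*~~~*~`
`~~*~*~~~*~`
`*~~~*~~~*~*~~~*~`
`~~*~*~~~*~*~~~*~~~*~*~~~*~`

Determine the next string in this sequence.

*~~~*~~~*~*~~~*~~~*~*~~~*~*~~~*~~~*~*~~~*~

Each term (from the third on) is the two preceding terms concatenated in order: term 3 = ~~·*~ = ~~*~.
Continuing: *~~~*~~~*~*~~~*~ · ~~*~*~~~*~*~~~*~~~*~*~~~*~ gives term 8.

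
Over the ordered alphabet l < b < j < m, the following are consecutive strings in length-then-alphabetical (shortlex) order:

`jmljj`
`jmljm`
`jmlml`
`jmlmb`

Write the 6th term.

Advancing 2 positions from jmlmb through jmlmb → jmlmj reaches term 6.

jmlmm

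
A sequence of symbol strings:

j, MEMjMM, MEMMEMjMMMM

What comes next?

MEMMEMMEMjMMMMMM

s(k+1) = MEM·s(k)·MM, so each term gains MEM as a prefix and MM as a suffix.
One more step from MEMMEMjMMMM gives the answer.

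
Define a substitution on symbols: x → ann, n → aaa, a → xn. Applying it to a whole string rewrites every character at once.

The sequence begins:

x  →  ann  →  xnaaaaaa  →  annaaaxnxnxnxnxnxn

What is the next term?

Rewriting the 18 symbols of annaaaxnxnxnxnxnxn one by one yields xn aaa aaa xn xn xn ann aaa ann aaa ann aaa ann aaa ann aaa ann aaa; concatenated:

xnaaaaaaxnxnxnannaaaannaaaannaaaannaaaannaaaannaaa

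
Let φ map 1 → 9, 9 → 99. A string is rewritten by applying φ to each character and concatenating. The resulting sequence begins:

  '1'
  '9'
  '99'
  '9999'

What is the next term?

99999999

Rewriting each symbol of 9999: 9→99, 9→99, 9→99, 9→99, which concatenates to 99 99 99 99.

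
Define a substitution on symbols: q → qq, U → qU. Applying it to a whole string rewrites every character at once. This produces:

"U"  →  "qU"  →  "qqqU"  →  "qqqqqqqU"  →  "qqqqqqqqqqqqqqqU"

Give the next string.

qqqqqqqqqqqqqqqqqqqqqqqqqqqqqqqU

φ(qqqqqqqqqqqqqqqU) expands symbol-by-symbol to qq qq qq qq qq qq qq qq qq qq qq qq qq qq qq qU; joining the 16 pieces gives the next term.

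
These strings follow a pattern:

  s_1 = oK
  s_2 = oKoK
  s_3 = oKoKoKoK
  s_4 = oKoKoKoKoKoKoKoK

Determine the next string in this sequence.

s(k+1) = s(k)·s(k) — each term doubles the last.
So the next term is two copies of oKoKoKoKoKoKoKoK.

oKoKoKoKoKoKoKoKoKoKoKoKoKoKoKoK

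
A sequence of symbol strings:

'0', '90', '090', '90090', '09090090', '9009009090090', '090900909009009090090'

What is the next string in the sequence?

Each term (from the third on) is the two preceding terms concatenated in order: term 3 = 0·90 = 090.
The next term joins 9009009090090 and 090900909009009090090.

9009009090090090900909009009090090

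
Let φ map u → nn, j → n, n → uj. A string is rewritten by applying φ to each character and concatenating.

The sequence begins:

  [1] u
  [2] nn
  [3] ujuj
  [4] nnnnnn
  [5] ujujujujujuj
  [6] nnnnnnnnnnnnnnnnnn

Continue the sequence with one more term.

Applying the rule to each of the 18 symbols of nnnnnnnnnnnnnnnnnn gives the pieces uj uj uj uj uj uj uj uj uj uj uj uj uj uj uj uj uj uj, which concatenate to the answer.

ujujujujujujujujujujujujujujujujujuj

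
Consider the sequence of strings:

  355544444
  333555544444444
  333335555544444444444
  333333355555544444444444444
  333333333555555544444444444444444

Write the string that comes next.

Term n consists of 2n-1 3's, followed by n+2 5's, followed by 3n+2 4's (n = 1, 2, …).
At n = 6 the blocks have lengths 11, 8, 20.

333333333335555555544444444444444444444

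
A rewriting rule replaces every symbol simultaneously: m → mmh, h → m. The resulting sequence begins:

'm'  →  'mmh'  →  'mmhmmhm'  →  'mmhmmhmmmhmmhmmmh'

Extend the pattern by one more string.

mmhmmhmmmhmmhmmmhmmhmmhmmmhmmhmmmhmmhmmhm

φ(mmhmmhmmmhmmhmmmh) expands symbol-by-symbol to mmh mmh m mmh mmh m mmh mmh mmh m mmh mmh m mmh mmh mmh m; joining the 17 pieces gives the next term.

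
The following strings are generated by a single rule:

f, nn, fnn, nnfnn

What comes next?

fnnnnfnn

Each term (from the third on) is the two preceding terms concatenated in order: term 3 = f·nn = fnn.
So term 5 is fnn·nnfnn.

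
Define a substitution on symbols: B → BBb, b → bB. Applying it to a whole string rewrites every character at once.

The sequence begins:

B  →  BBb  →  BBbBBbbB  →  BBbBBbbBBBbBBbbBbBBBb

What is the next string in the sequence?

φ(BBbBBbbBBBbBBbbBbBBBb) expands symbol-by-symbol to BBb BBb bB BBb BBb bB bB BBb BBb BBb bB BBb BBb bB bB BBb bB BBb BBb BBb bB; joining the 21 pieces gives the next term.

BBbBBbbBBBbBBbbBbBBBbBBbBBbbBBBbBBbbBbBBBbbBBBbBBbBBbbB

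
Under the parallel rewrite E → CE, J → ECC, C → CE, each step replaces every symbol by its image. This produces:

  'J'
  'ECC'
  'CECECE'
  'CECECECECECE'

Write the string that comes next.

Apply φ to CECECECECECE symbol by symbol: C→CE, E→CE, C→CE, E→CE, C→CE, E→CE, C→CE, E→CE, C→CE, E→CE, C→CE, E→CE; joined: CE CE CE CE CE CE CE CE CE CE CE CE.

CECECECECECECECECECECECE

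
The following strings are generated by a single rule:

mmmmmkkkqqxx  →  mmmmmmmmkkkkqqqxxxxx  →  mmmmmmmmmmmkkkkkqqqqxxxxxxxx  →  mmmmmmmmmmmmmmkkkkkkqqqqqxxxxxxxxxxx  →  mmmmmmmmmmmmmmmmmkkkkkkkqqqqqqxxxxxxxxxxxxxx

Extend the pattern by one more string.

mmmmmmmmmmmmmmmmmmmmkkkkkkkkqqqqqqqxxxxxxxxxxxxxxxxx

Term n consists of 3n+2 m's, followed by n+2 k's, followed by n+1 q's, followed by 3n-1 x's (n = 1, 2, …).
Setting n = 6 gives 20, 8, 7, 17 characters in each block.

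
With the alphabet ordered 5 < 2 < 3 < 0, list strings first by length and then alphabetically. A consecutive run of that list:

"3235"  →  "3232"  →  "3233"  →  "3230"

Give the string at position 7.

Advancing 3 positions from 3230 through 3230 → 3205 → 3202 reaches term 7.

3203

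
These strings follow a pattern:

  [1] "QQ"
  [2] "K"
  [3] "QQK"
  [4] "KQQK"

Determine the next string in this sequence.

QQKKQQK

From term 3 onward, concatenate the second-to-last term with the last: QQ·K = QQK, K·QQK = KQQK, …
The next term joins QQK and KQQK.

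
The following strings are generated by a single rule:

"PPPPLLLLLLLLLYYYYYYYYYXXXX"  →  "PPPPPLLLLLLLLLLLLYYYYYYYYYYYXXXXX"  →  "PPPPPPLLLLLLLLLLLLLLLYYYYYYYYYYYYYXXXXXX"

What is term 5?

Term n consists of n+1 P's, followed by 3n L's, followed by 2n+3 Y's, followed by n+1 X's, where the shown terms are n = 3, 4, 5.
For term 5, n = 7, so the run lengths are 8, 21, 17, 8.

PPPPPPPPLLLLLLLLLLLLLLLLLLLLLYYYYYYYYYYYYYYYYYXXXXXXXX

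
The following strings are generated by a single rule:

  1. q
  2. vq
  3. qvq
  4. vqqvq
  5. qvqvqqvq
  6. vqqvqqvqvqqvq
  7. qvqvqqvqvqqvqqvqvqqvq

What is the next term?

This is a Fibonacci-style word recurrence s(k) = s(k−2)·s(k−1): e.g. q·vq = qvq.
Continuing: vqqvqqvqvqqvq · qvqvqqvqvqqvqqvqvqqvq gives term 8.

vqqvqqvqvqqvqqvqvqqvqvqqvqqvqvqqvq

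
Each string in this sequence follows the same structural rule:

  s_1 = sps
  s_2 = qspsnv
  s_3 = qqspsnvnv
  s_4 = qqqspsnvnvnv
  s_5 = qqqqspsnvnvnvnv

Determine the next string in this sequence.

s(k+1) = q·s(k)·nv, so each term gains q as a prefix and nv as a suffix.
Applying this once more to qqqqspsnvnvnvnv:

qqqqqspsnvnvnvnvnv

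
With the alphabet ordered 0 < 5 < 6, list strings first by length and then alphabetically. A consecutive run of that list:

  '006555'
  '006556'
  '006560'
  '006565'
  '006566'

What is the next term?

The successor of 006566 increments the rightmost position that isn't already 6 and resets every position after it to 0.

006600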